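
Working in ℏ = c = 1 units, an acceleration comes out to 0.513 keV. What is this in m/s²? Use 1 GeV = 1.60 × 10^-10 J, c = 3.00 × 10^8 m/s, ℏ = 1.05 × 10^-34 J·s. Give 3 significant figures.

Acceleration is [L]/[T]² = c·[E]/ℏ.
1 GeV → c/ℏ × (1 GeV in J) = 4.57 × 10^32 m/s².
Convert the energy scale: 0.513 keV = 5.13 × 10^-7 GeV.
Result: 5.13 × 10^-7 × 4.57 × 10^32 = 2.35 × 10^26 m/s².

2.35 × 10^26 m/s²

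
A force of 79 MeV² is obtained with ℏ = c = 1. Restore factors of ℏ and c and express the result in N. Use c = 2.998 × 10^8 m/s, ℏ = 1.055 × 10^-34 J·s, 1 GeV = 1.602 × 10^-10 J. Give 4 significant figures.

64.10 N

Force is [E]/[L] = [E]²/(ℏc); restore (ℏc)⁻¹.
1 GeV² → 1/(ℏc) × (1 GeV in J)² = 8.114 × 10^5 N.
Convert the energy scale: 79 MeV² = 7.90 × 10^-5 GeV².
Result: 7.90 × 10^-5 × 8.114 × 10^5 = 64.10 N.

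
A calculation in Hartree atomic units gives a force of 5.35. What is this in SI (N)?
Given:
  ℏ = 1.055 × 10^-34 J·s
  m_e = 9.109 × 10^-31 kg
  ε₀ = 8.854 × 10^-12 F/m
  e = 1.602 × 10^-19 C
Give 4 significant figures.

One atomic unit of force: F_au = E_h/a₀ = m_e²e⁶/((4πε₀)³ℏ⁴) = 8.220 × 10^-8 N.
5.35 × 8.220 × 10^-8 N = 4.398 × 10^-7 N

4.398 × 10^-7 N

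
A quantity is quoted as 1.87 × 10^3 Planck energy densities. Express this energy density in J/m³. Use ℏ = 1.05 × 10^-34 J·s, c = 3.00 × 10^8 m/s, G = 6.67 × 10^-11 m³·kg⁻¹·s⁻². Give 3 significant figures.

One Planck energy density: u_P = c⁷/(ℏG²) = 4.68 × 10^113 J/m³.
1.87 × 10^3 × 4.68 × 10^113 J/m³ = 8.75 × 10^116 J/m³

8.75 × 10^116 J/m³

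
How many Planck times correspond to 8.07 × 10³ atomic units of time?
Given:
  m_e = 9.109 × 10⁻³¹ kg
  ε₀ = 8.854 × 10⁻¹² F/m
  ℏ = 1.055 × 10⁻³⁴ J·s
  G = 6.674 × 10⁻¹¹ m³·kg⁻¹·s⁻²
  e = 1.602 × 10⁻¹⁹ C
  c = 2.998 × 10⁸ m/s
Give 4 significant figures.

3.626 × 10³⁰

atomic unit of time: τ_au = (4πε₀)²ℏ³/(m_e e⁴) = 2.423 × 10⁻¹⁷ s
Planck time: t_P = √(ℏG/c⁵) = 5.392 × 10⁻⁴⁴ s
8.07 × 10³ × 2.423 × 10⁻¹⁷ / 5.392 × 10⁻⁴⁴ = 3.626 × 10³⁰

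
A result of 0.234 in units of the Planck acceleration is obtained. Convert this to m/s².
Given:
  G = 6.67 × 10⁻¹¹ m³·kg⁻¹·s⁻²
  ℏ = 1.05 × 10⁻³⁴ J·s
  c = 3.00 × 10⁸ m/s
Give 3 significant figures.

One Planck acceleration: a_P = √(c⁷/(ℏG)) = 5.59 × 10⁵¹ m/s².
0.234 × 5.59 × 10⁵¹ m/s² = 1.31 × 10⁵¹ m/s²

1.31 × 10⁵¹ m/s²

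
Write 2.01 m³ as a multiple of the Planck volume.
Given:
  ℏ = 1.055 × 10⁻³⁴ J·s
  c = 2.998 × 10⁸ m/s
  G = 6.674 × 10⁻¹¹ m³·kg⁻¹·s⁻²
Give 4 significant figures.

Planck volume: V_P = (ℏG/c³)^(3/2) = 4.224 × 10⁻¹⁰⁵ m³.
2.01 / 4.224 × 10⁻¹⁰⁵ = 4.759 × 10¹⁰⁴

4.759 × 10¹⁰⁴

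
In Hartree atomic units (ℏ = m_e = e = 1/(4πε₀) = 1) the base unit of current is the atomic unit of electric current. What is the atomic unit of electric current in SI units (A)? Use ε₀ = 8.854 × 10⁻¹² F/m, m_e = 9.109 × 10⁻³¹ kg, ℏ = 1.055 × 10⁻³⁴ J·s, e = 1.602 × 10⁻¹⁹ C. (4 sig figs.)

6.612 × 10⁻³ A

I_au = e E_h/ℏ = m_e e⁵/((4πε₀)²ℏ³)
E_h = 4.354 × 10⁻¹⁸ J
e·E_h/ℏ = 6.612 × 10⁻³ A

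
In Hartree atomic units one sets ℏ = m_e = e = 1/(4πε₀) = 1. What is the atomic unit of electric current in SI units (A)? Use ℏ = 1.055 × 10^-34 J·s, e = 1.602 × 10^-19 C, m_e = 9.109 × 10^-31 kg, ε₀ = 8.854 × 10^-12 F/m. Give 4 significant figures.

6.612 × 10^-3 A

I_au = e E_h/ℏ = m_e e⁵/((4πε₀)²ℏ³)
E_h = 4.354 × 10^-18 J
e·E_h/ℏ = 6.612 × 10^-3 A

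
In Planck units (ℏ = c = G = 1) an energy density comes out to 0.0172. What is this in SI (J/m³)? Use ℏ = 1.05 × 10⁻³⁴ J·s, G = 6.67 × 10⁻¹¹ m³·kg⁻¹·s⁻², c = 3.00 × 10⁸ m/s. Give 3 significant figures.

8.05 × 10¹¹¹ J/m³

One Planck energy density: u_P = c⁷/(ℏG²) = 4.68 × 10¹¹³ J/m³.
0.0172 × 4.68 × 10¹¹³ J/m³ = 8.05 × 10¹¹¹ J/m³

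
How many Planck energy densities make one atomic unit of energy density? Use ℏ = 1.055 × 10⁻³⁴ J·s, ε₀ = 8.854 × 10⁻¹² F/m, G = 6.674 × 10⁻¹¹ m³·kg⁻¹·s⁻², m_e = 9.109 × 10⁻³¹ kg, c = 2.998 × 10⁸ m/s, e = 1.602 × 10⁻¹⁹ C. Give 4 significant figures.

6.323 × 10⁻¹⁰¹

atomic unit of energy density: u_au = E_h/a₀³ = m_e⁴e¹⁰/((4πε₀)⁵ℏ⁸) = 2.929 × 10¹³ J/m³
Planck energy density: u_P = c⁷/(ℏG²) = 4.632 × 10¹¹³ J/m³
ratio = 2.929 × 10¹³ / 4.632 × 10¹¹³ = 6.323 × 10⁻¹⁰¹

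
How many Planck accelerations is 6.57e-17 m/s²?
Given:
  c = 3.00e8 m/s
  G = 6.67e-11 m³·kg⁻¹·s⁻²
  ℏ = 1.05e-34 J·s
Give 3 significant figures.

Planck acceleration: a_P = √(c⁷/(ℏG)) = 5.59e51 m/s².
6.57e-17 / 5.59e51 = 1.18e-68

1.18e-68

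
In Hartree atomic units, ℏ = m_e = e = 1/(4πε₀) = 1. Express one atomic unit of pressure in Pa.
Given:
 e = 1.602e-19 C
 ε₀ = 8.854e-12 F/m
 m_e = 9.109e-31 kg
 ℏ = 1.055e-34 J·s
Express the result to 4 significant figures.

The unique combination of the constants set to 1 with dimensions of pressure is P_au = E_h/a₀³ = m_e⁴e¹⁰/((4πε₀)⁵ℏ⁸).
E_h = 4.354e-18 J
a₀ = 5.297e-11 m
E_h/a₀³ = 2.929e13 Pa

2.929e13 Pa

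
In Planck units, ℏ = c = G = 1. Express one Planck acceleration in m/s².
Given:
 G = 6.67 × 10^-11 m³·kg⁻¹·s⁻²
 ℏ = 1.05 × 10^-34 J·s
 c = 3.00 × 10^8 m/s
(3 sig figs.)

Dimensional analysis gives a_P = √(c⁷/(ℏG)).
  = √(3.12 × 10^103)
  = 5.59 × 10^51 m/s²

5.59 × 10^51 m/s²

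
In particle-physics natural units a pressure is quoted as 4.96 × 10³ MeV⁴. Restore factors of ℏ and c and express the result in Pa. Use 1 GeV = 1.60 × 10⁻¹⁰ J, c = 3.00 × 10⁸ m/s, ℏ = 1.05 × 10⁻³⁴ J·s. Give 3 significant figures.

Pressure is [E]/[L]³ = [E]⁴/(ℏc)³.
1 GeV⁴ → 1/(ℏc)³ × (1 GeV in J)⁴ = 2.10 × 10³⁷ Pa.
Convert the energy scale: 4.96 × 10³ MeV⁴ = 4.96 × 10⁻⁹ GeV⁴.
Result: 4.96 × 10⁻⁹ × 2.10 × 10³⁷ = 1.04 × 10²⁹ Pa.

1.04 × 10²⁹ Pa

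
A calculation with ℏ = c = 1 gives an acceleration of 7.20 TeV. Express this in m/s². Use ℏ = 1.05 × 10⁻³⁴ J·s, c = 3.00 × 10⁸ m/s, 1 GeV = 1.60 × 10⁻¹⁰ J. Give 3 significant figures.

3.29 × 10³⁶ m/s²

Acceleration is [L]/[T]² = c·[E]/ℏ.
1 GeV → c/ℏ × (1 GeV in J) = 4.57 × 10³² m/s².
Convert the energy scale: 7.20 TeV = 7.20 × 10³ GeV.
Result: 7.20 × 10³ × 4.57 × 10³² = 3.29 × 10³⁶ m/s².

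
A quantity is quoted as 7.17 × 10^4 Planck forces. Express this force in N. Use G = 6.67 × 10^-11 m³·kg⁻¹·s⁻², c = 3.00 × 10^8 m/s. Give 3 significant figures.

8.71 × 10^48 N

One Planck force: F_P = c⁴/G = 1.21 × 10^44 N.
7.17 × 10^4 × 1.21 × 10^44 N = 8.71 × 10^48 N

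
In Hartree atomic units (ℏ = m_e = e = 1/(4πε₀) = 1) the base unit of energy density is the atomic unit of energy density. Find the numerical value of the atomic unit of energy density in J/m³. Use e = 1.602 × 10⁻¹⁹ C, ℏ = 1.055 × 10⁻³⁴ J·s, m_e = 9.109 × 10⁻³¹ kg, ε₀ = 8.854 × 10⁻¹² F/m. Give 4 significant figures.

2.929 × 10¹³ J/m³

u_au = E_h/a₀³ = m_e⁴e¹⁰/((4πε₀)⁵ℏ⁸)
E_h = 4.354 × 10⁻¹⁸ J
a₀ = 5.297 × 10⁻¹¹ m
E_h/a₀³ = 2.929 × 10¹³ J/m³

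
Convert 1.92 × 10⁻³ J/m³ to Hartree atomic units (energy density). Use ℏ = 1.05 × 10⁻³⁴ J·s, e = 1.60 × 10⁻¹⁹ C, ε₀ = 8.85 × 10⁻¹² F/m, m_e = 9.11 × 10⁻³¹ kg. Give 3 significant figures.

6.37 × 10⁻¹⁷

atomic unit of energy density: u_au = E_h/a₀³ = m_e⁴e¹⁰/((4πε₀)⁵ℏ⁸) = 3.01 × 10¹³ J/m³.
1.92 × 10⁻³ / 3.01 × 10¹³ = 6.37 × 10⁻¹⁷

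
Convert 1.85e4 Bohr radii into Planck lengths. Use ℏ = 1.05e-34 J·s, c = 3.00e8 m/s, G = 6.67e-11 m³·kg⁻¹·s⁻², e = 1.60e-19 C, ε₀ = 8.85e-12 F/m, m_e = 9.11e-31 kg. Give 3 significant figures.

6.04e28

Bohr radius: a₀ = 4πε₀ℏ²/(m_e e²) = 5.26e-11 m
Planck length: ℓ_P = √(ℏG/c³) = 1.61e-35 m
1.85e4 × 5.26e-11 / 1.61e-35 = 6.04e28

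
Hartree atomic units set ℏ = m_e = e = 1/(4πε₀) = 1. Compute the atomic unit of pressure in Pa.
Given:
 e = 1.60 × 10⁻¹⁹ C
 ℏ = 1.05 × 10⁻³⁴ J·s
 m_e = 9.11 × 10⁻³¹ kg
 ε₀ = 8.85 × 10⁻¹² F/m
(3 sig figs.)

From ℏ = m_e = e = 1/(4πε₀) = 1 the pressure scale is P_au = E_h/a₀³ = m_e⁴e¹⁰/((4πε₀)⁵ℏ⁸).
E_h = 4.38 × 10⁻¹⁸ J
a₀ = 5.26 × 10⁻¹¹ m
E_h/a₀³ = 3.01 × 10¹³ Pa

3.01 × 10¹³ Pa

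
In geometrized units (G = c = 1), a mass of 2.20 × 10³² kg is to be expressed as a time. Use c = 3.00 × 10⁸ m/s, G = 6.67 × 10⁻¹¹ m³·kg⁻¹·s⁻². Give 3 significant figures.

Mass → time via G/c³.
2.20 × 10³² kg × (G/c³) = 5.43 × 10⁻⁴ s

5.43 × 10⁻⁴ s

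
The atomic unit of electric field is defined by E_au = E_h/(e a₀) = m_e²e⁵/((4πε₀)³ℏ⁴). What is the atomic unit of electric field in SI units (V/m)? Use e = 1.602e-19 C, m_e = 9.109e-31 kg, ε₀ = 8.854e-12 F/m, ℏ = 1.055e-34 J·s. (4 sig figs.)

5.131e11 V/m

E_au = E_h/(e a₀) = m_e²e⁵/((4πε₀)³ℏ⁴)
E_h = 4.354e-18 J
a₀ = 5.297e-11 m
E_h/(e·a₀) = 5.131e11 V/m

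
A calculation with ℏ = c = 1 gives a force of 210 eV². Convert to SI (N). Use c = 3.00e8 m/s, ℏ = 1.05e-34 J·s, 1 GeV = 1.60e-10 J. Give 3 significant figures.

1.71e-10 N

Force is [E]/[L] = [E]²/(ℏc); restore (ℏc)⁻¹.
1 GeV² → 1/(ℏc) × (1 GeV in J)² = 8.13e5 N.
Convert the energy scale: 210 eV² = 2.10e-16 GeV².
Result: 2.10e-16 × 8.13e5 = 1.71e-10 N.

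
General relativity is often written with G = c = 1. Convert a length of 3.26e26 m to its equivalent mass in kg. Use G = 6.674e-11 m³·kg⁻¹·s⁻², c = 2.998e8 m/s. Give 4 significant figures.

4.390e53 kg

Length → mass via c²/G.
3.26e26 m × (c²/G) = 4.390e53 kg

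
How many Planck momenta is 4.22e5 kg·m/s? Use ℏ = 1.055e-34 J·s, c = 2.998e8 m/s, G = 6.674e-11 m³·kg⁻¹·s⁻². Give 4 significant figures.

Planck momentum: p_P = √(ℏc³/G) = 6.527 kg·m/s.
4.22e5 / 6.527 = 6.466e4

6.466e4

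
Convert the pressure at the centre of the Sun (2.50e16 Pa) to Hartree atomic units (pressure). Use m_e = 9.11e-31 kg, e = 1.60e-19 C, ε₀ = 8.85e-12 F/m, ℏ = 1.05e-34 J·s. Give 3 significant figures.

atomic unit of pressure: P_au = E_h/a₀³ = m_e⁴e¹⁰/((4πε₀)⁵ℏ⁸) = 3.01e13 Pa.
2.50e16 / 3.01e13 = 830

830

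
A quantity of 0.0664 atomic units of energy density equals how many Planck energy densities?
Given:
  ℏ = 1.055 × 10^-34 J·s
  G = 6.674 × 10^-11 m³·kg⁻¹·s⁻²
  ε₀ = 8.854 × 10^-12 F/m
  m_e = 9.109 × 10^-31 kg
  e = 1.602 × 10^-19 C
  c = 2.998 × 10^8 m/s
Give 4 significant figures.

4.199 × 10^-102

atomic unit of energy density: u_au = E_h/a₀³ = m_e⁴e¹⁰/((4πε₀)⁵ℏ⁸) = 2.929 × 10^13 J/m³
Planck energy density: u_P = c⁷/(ℏG²) = 4.632 × 10^113 J/m³
0.0664 × 2.929 × 10^13 / 4.632 × 10^113 = 4.199 × 10^-102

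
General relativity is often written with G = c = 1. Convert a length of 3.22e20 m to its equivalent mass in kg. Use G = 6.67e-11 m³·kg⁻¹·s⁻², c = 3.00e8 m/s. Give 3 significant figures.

Length → mass via c²/G.
3.22e20 m × (c²/G) = 4.34e47 kg

4.34e47 kg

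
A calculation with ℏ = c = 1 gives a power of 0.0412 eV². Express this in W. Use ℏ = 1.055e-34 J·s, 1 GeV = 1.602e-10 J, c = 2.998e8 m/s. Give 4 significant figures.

Power is [E]/[T] = [E]²/ℏ.
1 GeV² → 1/ℏ × (1 GeV in J)² = 2.433e14 W.
Convert the energy scale: 0.0412 eV² = 4.12e-20 GeV².
Result: 4.12e-20 × 2.433e14 = 1.002e-5 W.

1.002e-5 W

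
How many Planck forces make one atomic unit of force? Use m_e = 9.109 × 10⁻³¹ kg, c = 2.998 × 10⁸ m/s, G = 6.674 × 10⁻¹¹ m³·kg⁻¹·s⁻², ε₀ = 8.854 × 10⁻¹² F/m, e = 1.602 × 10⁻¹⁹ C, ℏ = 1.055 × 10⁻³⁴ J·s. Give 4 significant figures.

6.791 × 10⁻⁵²

atomic unit of force: F_au = E_h/a₀ = m_e²e⁶/((4πε₀)³ℏ⁴) = 8.220 × 10⁻⁸ N
Planck force: F_P = c⁴/G = 1.210 × 10⁴⁴ N
ratio = 8.220 × 10⁻⁸ / 1.210 × 10⁴⁴ = 6.791 × 10⁻⁵²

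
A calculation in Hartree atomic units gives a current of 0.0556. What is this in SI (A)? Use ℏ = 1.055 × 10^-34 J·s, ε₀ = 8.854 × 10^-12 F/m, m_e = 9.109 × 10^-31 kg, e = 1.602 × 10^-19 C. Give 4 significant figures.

3.676 × 10^-4 A

One atomic unit of electric current: I_au = e E_h/ℏ = m_e e⁵/((4πε₀)²ℏ³) = 6.612 × 10^-3 A.
0.0556 × 6.612 × 10^-3 A = 3.676 × 10^-4 A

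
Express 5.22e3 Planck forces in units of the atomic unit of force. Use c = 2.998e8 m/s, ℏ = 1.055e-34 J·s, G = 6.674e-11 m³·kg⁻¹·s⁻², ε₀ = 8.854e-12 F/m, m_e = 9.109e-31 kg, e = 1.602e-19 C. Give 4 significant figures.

Planck force: F_P = c⁴/G = 1.210e44 N
atomic unit of force: F_au = E_h/a₀ = m_e²e⁶/((4πε₀)³ℏ⁴) = 8.220e-8 N
5.22e3 × 1.210e44 / 8.220e-8 = 7.687e54

7.687e54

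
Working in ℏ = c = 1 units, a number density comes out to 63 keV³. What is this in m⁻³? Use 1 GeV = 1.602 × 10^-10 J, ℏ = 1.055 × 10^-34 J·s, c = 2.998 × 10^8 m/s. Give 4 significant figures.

8.186 × 10^30 m⁻³

Number density is [L]⁻³ = [E]³/(ℏc)³.
1 GeV³ → 1/(ℏc)³ × (1 GeV in J)³ = 1.299 × 10^47 m⁻³.
Convert the energy scale: 63 keV³ = 6.30 × 10^-17 GeV³.
Result: 6.30 × 10^-17 × 1.299 × 10^47 = 8.186 × 10^30 m⁻³.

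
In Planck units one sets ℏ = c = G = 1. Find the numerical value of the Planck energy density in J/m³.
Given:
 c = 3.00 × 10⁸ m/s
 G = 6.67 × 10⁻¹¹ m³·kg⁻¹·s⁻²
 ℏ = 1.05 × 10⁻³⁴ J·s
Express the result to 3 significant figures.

u_P = c⁷/(ℏG²)
  = 2.19 × 10⁵⁹ / 4.67 × 10⁻⁵⁵
  = 4.68 × 10¹¹³ J/m³

4.68 × 10¹¹³ J/m³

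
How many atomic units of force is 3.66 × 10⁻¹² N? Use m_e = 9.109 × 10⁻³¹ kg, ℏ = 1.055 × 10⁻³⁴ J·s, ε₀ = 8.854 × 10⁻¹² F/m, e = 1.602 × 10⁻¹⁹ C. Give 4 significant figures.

atomic unit of force: F_au = E_h/a₀ = m_e²e⁶/((4πε₀)³ℏ⁴) = 8.220 × 10⁻⁸ N.
3.66 × 10⁻¹² / 8.220 × 10⁻⁸ = 4.453 × 10⁻⁵

4.453 × 10⁻⁵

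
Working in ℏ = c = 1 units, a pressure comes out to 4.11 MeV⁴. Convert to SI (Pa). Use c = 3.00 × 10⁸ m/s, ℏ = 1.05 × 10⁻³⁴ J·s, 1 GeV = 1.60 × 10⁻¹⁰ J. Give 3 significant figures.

8.62 × 10²⁵ Pa

Pressure is [E]/[L]³ = [E]⁴/(ℏc)³.
1 GeV⁴ → 1/(ℏc)³ × (1 GeV in J)⁴ = 2.10 × 10³⁷ Pa.
Convert the energy scale: 4.11 MeV⁴ = 4.11 × 10⁻¹² GeV⁴.
Result: 4.11 × 10⁻¹² × 2.10 × 10³⁷ = 8.62 × 10²⁵ Pa.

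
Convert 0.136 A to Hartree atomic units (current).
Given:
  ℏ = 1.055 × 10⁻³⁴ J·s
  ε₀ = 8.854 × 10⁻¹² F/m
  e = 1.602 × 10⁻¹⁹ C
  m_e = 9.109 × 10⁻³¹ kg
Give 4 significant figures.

atomic unit of electric current: I_au = e E_h/ℏ = m_e e⁵/((4πε₀)²ℏ³) = 6.612 × 10⁻³ A.
0.136 / 6.612 × 10⁻³ = 20.57

20.57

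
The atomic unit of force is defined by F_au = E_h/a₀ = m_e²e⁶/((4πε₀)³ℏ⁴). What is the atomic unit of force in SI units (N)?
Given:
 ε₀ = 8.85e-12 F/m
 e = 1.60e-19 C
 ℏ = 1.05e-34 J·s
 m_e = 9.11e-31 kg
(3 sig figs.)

F_au = E_h/a₀ = m_e²e⁶/((4πε₀)³ℏ⁴)
E_h = 4.38e-18 J
a₀ = 5.26e-11 m
E_h/a₀ = 8.33e-8 N

8.33e-8 N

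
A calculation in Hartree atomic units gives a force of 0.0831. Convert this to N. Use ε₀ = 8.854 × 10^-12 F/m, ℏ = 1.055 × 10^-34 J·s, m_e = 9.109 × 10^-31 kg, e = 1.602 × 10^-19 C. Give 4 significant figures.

6.831 × 10^-9 N

One atomic unit of force: F_au = E_h/a₀ = m_e²e⁶/((4πε₀)³ℏ⁴) = 8.220 × 10^-8 N.
0.0831 × 8.220 × 10^-8 N = 6.831 × 10^-9 N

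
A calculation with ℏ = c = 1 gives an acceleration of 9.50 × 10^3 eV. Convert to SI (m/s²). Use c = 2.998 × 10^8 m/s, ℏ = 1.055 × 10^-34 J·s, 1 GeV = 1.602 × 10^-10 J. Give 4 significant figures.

4.325 × 10^27 m/s²

Acceleration is [L]/[T]² = c·[E]/ℏ.
1 GeV → c/ℏ × (1 GeV in J) = 4.552 × 10^32 m/s².
Convert the energy scale: 9.50 × 10^3 eV = 9.50 × 10^-6 GeV.
Result: 9.50 × 10^-6 × 4.552 × 10^32 = 4.325 × 10^27 m/s².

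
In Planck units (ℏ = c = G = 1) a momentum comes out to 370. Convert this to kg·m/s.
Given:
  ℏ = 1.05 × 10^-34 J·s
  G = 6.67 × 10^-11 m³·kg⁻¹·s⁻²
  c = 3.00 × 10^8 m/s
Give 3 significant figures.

2.41 × 10^3 kg·m/s

One Planck momentum: p_P = √(ℏc³/G) = 6.52 kg·m/s.
370 × 6.52 kg·m/s = 2.41 × 10^3 kg·m/s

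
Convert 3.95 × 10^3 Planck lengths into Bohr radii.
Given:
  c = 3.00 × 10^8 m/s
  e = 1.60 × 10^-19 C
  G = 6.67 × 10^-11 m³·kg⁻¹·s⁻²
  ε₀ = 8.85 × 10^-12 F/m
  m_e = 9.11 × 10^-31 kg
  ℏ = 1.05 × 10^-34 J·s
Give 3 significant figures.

Planck length: ℓ_P = √(ℏG/c³) = 1.61 × 10^-35 m
Bohr radius: a₀ = 4πε₀ℏ²/(m_e e²) = 5.26 × 10^-11 m
3.95 × 10^3 × 1.61 × 10^-35 / 5.26 × 10^-11 = 1.21 × 10^-21

1.21 × 10^-21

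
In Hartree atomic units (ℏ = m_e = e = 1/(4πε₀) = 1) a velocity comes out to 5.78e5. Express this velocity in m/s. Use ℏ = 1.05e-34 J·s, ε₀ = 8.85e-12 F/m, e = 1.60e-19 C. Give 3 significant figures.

One atomic unit of velocity: v_au = e²/(4πε₀ℏ) = 2.19e6 m/s.
5.78e5 × 2.19e6 m/s = 1.27e12 m/s

1.27e12 m/s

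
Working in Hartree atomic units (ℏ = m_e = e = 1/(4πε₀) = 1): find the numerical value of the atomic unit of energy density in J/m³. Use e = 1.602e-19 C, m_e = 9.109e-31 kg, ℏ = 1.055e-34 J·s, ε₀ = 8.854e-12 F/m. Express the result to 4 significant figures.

2.929e13 J/m³

From ℏ = m_e = e = 1/(4πε₀) = 1 the energy density scale is u_au = E_h/a₀³ = m_e⁴e¹⁰/((4πε₀)⁵ℏ⁸).
E_h = 4.354e-18 J
a₀ = 5.297e-11 m
E_h/a₀³ = 2.929e13 J/m³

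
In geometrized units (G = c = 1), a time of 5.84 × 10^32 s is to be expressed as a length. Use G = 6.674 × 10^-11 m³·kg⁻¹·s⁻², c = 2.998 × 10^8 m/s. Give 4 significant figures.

Time → length via c.
5.84 × 10^32 s × (c) = 1.751 × 10^41 m

1.751 × 10^41 m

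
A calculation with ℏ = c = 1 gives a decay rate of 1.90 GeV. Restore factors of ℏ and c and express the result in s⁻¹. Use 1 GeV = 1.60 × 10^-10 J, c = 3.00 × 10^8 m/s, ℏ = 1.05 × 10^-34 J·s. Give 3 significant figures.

A rate is [E]/ℏ; divide by ℏ.
1 GeV → 1/ℏ × (1 GeV in J) = 1.52 × 10^24 s⁻¹.
Result: 1.90 × 1.52 × 10^24 = 2.90 × 10^24 s⁻¹.

2.90 × 10^24 s⁻¹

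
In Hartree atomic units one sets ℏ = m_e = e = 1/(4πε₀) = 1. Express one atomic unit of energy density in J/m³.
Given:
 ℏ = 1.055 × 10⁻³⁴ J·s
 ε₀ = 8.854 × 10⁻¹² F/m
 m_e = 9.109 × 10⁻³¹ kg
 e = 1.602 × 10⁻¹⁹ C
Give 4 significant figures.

u_au = E_h/a₀³ = m_e⁴e¹⁰/((4πε₀)⁵ℏ⁸)
E_h = 4.354 × 10⁻¹⁸ J
a₀ = 5.297 × 10⁻¹¹ m
E_h/a₀³ = 2.929 × 10¹³ J/m³

2.929 × 10¹³ J/m³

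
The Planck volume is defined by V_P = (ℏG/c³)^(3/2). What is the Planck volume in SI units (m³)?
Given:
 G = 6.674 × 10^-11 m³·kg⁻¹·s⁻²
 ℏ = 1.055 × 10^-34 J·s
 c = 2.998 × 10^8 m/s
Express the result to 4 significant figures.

4.224 × 10^-105 m³

V_P = (ℏG/c³)^(3/2)
  = √(1.784 × 10^-209)
  = 4.224 × 10^-105 m³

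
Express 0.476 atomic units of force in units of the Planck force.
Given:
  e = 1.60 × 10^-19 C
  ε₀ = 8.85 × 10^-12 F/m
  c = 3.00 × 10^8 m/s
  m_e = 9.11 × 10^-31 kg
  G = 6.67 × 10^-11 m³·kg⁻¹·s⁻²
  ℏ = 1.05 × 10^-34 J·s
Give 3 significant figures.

3.26 × 10^-52

atomic unit of force: F_au = E_h/a₀ = m_e²e⁶/((4πε₀)³ℏ⁴) = 8.33 × 10^-8 N
Planck force: F_P = c⁴/G = 1.21 × 10^44 N
0.476 × 8.33 × 10^-8 / 1.21 × 10^44 = 3.26 × 10^-52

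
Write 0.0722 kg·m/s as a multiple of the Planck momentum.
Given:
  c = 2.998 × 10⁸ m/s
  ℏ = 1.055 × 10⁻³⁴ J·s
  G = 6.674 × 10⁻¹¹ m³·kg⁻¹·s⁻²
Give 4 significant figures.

0.01106

Planck momentum: p_P = √(ℏc³/G) = 6.527 kg·m/s.
0.0722 / 6.527 = 0.01106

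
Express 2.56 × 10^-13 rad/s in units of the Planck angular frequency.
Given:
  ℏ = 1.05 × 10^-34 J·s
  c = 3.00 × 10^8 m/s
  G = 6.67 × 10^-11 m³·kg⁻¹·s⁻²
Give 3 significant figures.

1.37 × 10^-56

Planck angular frequency: ω_P = √(c⁵/(ℏG)) = 1.86 × 10^43 rad/s.
2.56 × 10^-13 / 1.86 × 10^43 = 1.37 × 10^-56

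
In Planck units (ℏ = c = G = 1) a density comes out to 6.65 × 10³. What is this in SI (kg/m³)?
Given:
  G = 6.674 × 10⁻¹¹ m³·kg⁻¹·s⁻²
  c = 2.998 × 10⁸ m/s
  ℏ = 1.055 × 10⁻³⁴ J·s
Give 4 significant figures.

One Planck density: ρ_P = c⁵/(ℏG²) = 5.154 × 10⁹⁶ kg/m³.
6.65 × 10³ × 5.154 × 10⁹⁶ kg/m³ = 3.427 × 10¹⁰⁰ kg/m³

3.427 × 10¹⁰⁰ kg/m³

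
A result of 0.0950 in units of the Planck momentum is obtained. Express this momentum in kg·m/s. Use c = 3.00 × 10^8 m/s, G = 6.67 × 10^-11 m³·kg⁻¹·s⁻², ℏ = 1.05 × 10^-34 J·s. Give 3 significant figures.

One Planck momentum: p_P = √(ℏc³/G) = 6.52 kg·m/s.
0.0950 × 6.52 kg·m/s = 0.619 kg·m/s

0.619 kg·m/s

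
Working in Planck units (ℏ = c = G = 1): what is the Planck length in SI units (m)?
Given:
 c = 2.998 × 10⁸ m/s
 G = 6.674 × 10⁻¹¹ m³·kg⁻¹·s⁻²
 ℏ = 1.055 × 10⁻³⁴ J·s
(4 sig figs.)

From ℏ = c = G = 1 the length scale is ℓ_P = √(ℏG/c³).
  = √(2.613 × 10⁻⁷⁰)
  = 1.616 × 10⁻³⁵ m

1.616 × 10⁻³⁵ m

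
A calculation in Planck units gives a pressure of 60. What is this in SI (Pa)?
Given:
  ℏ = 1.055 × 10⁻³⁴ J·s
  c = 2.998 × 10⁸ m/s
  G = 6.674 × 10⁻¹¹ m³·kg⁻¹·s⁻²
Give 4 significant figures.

2.779 × 10¹¹⁵ Pa

One Planck pressure: p_P = c⁷/(ℏG²) = 4.632 × 10¹¹³ Pa.
60 × 4.632 × 10¹¹³ Pa = 2.779 × 10¹¹⁵ Pa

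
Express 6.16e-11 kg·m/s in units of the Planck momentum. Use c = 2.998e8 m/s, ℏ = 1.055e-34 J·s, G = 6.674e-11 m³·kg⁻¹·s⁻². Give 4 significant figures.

Planck momentum: p_P = √(ℏc³/G) = 6.527 kg·m/s.
6.16e-11 / 6.527 = 9.438e-12

9.438e-12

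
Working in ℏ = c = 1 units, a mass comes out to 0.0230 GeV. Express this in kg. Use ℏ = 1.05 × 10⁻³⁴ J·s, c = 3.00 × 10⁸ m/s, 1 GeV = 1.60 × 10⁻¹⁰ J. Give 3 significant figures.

4.09 × 10⁻²⁹ kg

Mass is [E]/c²; divide by c².
1 GeV → 1/c² × (1 GeV in J) = 1.78 × 10⁻²⁷ kg.
Result: 0.0230 × 1.78 × 10⁻²⁷ = 4.09 × 10⁻²⁹ kg.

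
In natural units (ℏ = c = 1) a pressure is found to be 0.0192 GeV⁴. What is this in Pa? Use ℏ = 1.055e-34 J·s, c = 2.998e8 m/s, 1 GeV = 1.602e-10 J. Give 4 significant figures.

Pressure is [E]/[L]³ = [E]⁴/(ℏc)³.
1 GeV⁴ → 1/(ℏc)³ × (1 GeV in J)⁴ = 2.082e37 Pa.
Result: 0.0192 × 2.082e37 = 3.997e35 Pa.

3.997e35 Pa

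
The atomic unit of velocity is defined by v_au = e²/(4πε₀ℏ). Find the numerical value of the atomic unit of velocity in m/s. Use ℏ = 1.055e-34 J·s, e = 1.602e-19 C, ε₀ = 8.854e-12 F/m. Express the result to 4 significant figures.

v_au = e²/(4πε₀ℏ)
  = 2.566e-38 / 1.174e-44
  = 2.186e6 m/s

2.186e6 m/s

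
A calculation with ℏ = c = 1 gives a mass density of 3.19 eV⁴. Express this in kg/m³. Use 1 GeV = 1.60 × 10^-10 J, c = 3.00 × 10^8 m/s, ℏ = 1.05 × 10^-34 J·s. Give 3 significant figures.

7.43 × 10^-16 kg/m³

Mass density is [E]/(c²[L]³) = [E]⁴/(ℏ³c⁵).
1 GeV⁴ → 1/(ℏ³c⁵) × (1 GeV in J)⁴ = 2.33 × 10^20 kg/m³.
Convert the energy scale: 3.19 eV⁴ = 3.19 × 10^-36 GeV⁴.
Result: 3.19 × 10^-36 × 2.33 × 10^20 = 7.43 × 10^-16 kg/m³.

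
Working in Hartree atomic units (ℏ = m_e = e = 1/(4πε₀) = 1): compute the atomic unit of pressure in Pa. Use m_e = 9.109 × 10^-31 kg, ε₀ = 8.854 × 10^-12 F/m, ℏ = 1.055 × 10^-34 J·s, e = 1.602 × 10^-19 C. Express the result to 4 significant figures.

The unique combination of the constants set to 1 with dimensions of pressure is P_au = E_h/a₀³ = m_e⁴e¹⁰/((4πε₀)⁵ℏ⁸).
E_h = 4.354 × 10^-18 J
a₀ = 5.297 × 10^-11 m
E_h/a₀³ = 2.929 × 10^13 Pa

2.929 × 10^13 Pa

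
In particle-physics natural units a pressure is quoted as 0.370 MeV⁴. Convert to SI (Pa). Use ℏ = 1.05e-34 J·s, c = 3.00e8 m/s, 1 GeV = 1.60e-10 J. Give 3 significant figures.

7.76e24 Pa

Pressure is [E]/[L]³ = [E]⁴/(ℏc)³.
1 GeV⁴ → 1/(ℏc)³ × (1 GeV in J)⁴ = 2.10e37 Pa.
Convert the energy scale: 0.370 MeV⁴ = 3.70e-13 GeV⁴.
Result: 3.70e-13 × 2.10e37 = 7.76e24 Pa.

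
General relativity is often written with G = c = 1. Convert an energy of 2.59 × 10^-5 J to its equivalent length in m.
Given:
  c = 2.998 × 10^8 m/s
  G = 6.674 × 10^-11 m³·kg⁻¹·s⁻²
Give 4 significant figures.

Energy → length via G/c⁴.
2.59 × 10^-5 J × (G/c⁴) = 2.140 × 10^-49 m

2.140 × 10^-49 m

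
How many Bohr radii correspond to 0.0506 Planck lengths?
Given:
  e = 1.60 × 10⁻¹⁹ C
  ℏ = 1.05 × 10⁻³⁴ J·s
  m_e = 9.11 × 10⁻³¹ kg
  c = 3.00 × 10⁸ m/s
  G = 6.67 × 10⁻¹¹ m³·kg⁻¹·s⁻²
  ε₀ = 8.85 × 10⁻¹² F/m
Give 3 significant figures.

1.55 × 10⁻²⁶

Planck length: ℓ_P = √(ℏG/c³) = 1.61 × 10⁻³⁵ m
Bohr radius: a₀ = 4πε₀ℏ²/(m_e e²) = 5.26 × 10⁻¹¹ m
0.0506 × 1.61 × 10⁻³⁵ / 5.26 × 10⁻¹¹ = 1.55 × 10⁻²⁶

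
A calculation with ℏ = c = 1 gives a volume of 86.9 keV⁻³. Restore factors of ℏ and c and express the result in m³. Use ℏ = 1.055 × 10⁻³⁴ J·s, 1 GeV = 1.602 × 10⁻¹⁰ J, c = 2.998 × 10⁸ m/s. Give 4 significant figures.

6.688 × 10⁻²⁸ m³

Volume is [L]³ = [E]⁻³·(ℏc)³.
1 GeV⁻³ → (ℏc)³ × (1 GeV in J)⁻³ = 7.696 × 10⁻⁴⁸ m³.
Convert the energy scale: 86.9 keV⁻³ = 8.69 × 10¹⁹ GeV⁻³.
Result: 8.69 × 10¹⁹ × 7.696 × 10⁻⁴⁸ = 6.688 × 10⁻²⁸ m³.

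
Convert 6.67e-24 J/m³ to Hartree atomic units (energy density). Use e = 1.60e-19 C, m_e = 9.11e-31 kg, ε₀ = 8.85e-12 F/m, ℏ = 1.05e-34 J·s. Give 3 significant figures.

atomic unit of energy density: u_au = E_h/a₀³ = m_e⁴e¹⁰/((4πε₀)⁵ℏ⁸) = 3.01e13 J/m³.
6.67e-24 / 3.01e13 = 2.21e-37

2.21e-37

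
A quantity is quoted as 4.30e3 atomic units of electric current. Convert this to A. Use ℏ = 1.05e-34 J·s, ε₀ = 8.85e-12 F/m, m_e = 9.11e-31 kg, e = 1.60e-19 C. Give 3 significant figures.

One atomic unit of electric current: I_au = e E_h/ℏ = m_e e⁵/((4πε₀)²ℏ³) = 6.67e-3 A.
4.30e3 × 6.67e-3 A = 28.7 A

28.7 A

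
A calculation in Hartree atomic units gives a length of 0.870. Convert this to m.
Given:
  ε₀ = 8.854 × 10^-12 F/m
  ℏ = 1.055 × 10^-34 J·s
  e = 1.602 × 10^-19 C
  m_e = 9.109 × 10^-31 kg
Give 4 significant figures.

One Bohr radius: a₀ = 4πε₀ℏ²/(m_e e²) = 5.297 × 10^-11 m.
0.870 × 5.297 × 10^-11 m = 4.609 × 10^-11 m

4.609 × 10^-11 m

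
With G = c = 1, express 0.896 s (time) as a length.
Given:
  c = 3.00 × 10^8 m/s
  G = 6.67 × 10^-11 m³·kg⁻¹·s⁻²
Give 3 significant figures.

Time → length via c.
0.896 s × (c) = 2.69 × 10^8 m

2.69 × 10^8 m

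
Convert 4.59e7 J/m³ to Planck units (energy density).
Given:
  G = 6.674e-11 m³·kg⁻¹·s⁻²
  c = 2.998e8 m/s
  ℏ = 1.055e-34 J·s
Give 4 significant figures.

9.909e-107

Planck energy density: u_P = c⁷/(ℏG²) = 4.632e113 J/m³.
4.59e7 / 4.632e113 = 9.909e-107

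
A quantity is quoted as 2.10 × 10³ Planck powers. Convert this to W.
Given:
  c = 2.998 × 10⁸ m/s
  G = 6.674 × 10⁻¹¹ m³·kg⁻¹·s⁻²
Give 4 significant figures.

One Planck power: P_P = c⁵/G = 3.629 × 10⁵² W.
2.10 × 10³ × 3.629 × 10⁵² W = 7.621 × 10⁵⁵ W

7.621 × 10⁵⁵ W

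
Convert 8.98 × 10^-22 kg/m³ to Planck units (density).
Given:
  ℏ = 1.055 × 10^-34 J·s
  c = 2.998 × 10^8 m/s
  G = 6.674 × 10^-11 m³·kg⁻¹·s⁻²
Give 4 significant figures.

Planck density: ρ_P = c⁵/(ℏG²) = 5.154 × 10^96 kg/m³.
8.98 × 10^-22 / 5.154 × 10^96 = 1.742 × 10^-118

1.742 × 10^-118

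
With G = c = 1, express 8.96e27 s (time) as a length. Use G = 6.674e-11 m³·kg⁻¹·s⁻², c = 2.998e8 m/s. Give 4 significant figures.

2.686e36 m

Time → length via c.
8.96e27 s × (c) = 2.686e36 m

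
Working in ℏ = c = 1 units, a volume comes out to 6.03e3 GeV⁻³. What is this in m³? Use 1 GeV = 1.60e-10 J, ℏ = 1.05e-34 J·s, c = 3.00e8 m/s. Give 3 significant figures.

4.60e-44 m³

Volume is [L]³ = [E]⁻³·(ℏc)³.
1 GeV⁻³ → (ℏc)³ × (1 GeV in J)⁻³ = 7.63e-48 m³.
Result: 6.03e3 × 7.63e-48 = 4.60e-44 m³.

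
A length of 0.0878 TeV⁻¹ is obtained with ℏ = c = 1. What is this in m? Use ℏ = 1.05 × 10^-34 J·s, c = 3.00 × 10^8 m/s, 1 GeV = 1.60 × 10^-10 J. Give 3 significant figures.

A length is [E]⁻¹ in ℏ=c=1; restore one factor of ℏc.
1 GeV⁻¹ → ℏc × (1 GeV in J)⁻¹ = 1.97 × 10^-16 m.
Convert the energy scale: 0.0878 TeV⁻¹ = 8.78 × 10^-5 GeV⁻¹.
Result: 8.78 × 10^-5 × 1.97 × 10^-16 = 1.73 × 10^-20 m.

1.73 × 10^-20 m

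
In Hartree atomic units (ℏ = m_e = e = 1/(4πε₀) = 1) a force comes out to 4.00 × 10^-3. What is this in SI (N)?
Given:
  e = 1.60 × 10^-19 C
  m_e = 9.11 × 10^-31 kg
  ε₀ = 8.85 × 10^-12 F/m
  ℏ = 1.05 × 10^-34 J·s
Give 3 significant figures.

3.33 × 10^-10 N

One atomic unit of force: F_au = E_h/a₀ = m_e²e⁶/((4πε₀)³ℏ⁴) = 8.33 × 10^-8 N.
4.00 × 10^-3 × 8.33 × 10^-8 N = 3.33 × 10^-10 N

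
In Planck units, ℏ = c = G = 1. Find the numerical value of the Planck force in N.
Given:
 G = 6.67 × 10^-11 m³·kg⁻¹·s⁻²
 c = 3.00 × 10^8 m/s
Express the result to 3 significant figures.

From ℏ = c = G = 1 the force scale is F_P = c⁴/G.
  = 8.10 × 10^33 / 6.67 × 10^-11
  = 1.21 × 10^44 N

1.21 × 10^44 N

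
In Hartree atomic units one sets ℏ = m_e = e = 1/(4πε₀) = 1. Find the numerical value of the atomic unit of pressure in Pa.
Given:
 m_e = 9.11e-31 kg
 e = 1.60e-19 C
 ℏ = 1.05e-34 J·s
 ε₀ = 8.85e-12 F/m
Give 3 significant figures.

3.01e13 Pa

P_au = E_h/a₀³ = m_e⁴e¹⁰/((4πε₀)⁵ℏ⁸)
E_h = 4.38e-18 J
a₀ = 5.26e-11 m
E_h/a₀³ = 3.01e13 Pa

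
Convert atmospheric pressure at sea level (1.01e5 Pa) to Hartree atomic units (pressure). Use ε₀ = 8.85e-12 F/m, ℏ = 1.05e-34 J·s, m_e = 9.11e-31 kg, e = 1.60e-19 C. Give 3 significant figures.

atomic unit of pressure: P_au = E_h/a₀³ = m_e⁴e¹⁰/((4πε₀)⁵ℏ⁸) = 3.01e13 Pa.
1.01e5 / 3.01e13 = 3.35e-9

3.35e-9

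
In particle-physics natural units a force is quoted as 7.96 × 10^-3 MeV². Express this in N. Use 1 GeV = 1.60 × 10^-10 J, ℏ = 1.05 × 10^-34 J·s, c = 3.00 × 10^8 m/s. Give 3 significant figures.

Force is [E]/[L] = [E]²/(ℏc); restore (ℏc)⁻¹.
1 GeV² → 1/(ℏc) × (1 GeV in J)² = 8.13 × 10^5 N.
Convert the energy scale: 7.96 × 10^-3 MeV² = 7.96 × 10^-9 GeV².
Result: 7.96 × 10^-9 × 8.13 × 10^5 = 6.47 × 10^-3 N.

6.47 × 10^-3 N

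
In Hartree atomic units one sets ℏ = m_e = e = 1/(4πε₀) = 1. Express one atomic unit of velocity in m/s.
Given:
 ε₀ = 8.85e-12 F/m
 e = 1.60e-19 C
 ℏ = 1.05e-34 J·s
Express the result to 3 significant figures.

v_au = e²/(4πε₀ℏ)
  = 2.56e-38 / 1.17e-44
  = 2.19e6 m/s

2.19e6 m/s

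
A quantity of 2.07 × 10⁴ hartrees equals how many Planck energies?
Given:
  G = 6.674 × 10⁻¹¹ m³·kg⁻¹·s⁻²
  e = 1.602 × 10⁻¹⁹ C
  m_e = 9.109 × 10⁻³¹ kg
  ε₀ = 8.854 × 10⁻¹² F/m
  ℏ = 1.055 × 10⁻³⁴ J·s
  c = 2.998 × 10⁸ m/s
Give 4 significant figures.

hartree: E_h = m_e e⁴/(4πε₀ℏ)² = 4.354 × 10⁻¹⁸ J
Planck energy: E_P = √(ℏc⁵/G) = 1.957 × 10⁹ J
2.07 × 10⁴ × 4.354 × 10⁻¹⁸ / 1.957 × 10⁹ = 4.607 × 10⁻²³

4.607 × 10⁻²³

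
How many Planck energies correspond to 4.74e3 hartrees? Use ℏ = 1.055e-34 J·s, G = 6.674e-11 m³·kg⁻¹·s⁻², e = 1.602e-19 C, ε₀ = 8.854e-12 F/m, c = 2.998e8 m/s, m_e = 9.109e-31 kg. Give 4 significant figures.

1.055e-23

hartree: E_h = m_e e⁴/(4πε₀ℏ)² = 4.354e-18 J
Planck energy: E_P = √(ℏc⁵/G) = 1.957e9 J
4.74e3 × 4.354e-18 / 1.957e9 = 1.055e-23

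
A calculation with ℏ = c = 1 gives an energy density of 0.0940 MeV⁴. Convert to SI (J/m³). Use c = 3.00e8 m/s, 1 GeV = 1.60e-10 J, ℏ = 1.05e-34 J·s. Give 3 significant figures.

1.97e24 J/m³

[E]/[L]³ = [E]⁴/(ℏc)³; restore (ℏc)⁻³.
1 GeV⁴ → 1/(ℏc)³ × (1 GeV in J)⁴ = 2.10e37 J/m³.
Convert the energy scale: 0.0940 MeV⁴ = 9.40e-14 GeV⁴.
Result: 9.40e-14 × 2.10e37 = 1.97e24 J/m³.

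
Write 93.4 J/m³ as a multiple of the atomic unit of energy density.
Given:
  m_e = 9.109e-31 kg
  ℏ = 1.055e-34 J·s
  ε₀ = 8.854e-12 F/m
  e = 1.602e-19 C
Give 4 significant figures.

atomic unit of energy density: u_au = E_h/a₀³ = m_e⁴e¹⁰/((4πε₀)⁵ℏ⁸) = 2.929e13 J/m³.
93.4 / 2.929e13 = 3.189e-12

3.189e-12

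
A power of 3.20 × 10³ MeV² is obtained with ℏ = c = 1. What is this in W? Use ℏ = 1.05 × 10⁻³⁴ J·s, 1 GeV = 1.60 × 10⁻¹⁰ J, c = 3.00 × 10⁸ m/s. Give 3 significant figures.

Power is [E]/[T] = [E]²/ℏ.
1 GeV² → 1/ℏ × (1 GeV in J)² = 2.44 × 10¹⁴ W.
Convert the energy scale: 3.20 × 10³ MeV² = 3.20 × 10⁻³ GeV².
Result: 3.20 × 10⁻³ × 2.44 × 10¹⁴ = 7.80 × 10¹¹ W.

7.80 × 10¹¹ W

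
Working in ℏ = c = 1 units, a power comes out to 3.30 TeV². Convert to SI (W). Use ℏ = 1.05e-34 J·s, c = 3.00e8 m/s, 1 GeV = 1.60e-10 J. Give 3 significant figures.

Power is [E]/[T] = [E]²/ℏ.
1 GeV² → 1/ℏ × (1 GeV in J)² = 2.44e14 W.
Convert the energy scale: 3.30 TeV² = 3.30e6 GeV².
Result: 3.30e6 × 2.44e14 = 8.05e20 W.

8.05e20 W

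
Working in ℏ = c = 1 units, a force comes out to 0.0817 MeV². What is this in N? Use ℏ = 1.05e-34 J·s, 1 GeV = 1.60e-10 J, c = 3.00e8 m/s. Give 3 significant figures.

0.0664 N

Force is [E]/[L] = [E]²/(ℏc); restore (ℏc)⁻¹.
1 GeV² → 1/(ℏc) × (1 GeV in J)² = 8.13e5 N.
Convert the energy scale: 0.0817 MeV² = 8.17e-8 GeV².
Result: 8.17e-8 × 8.13e5 = 0.0664 N.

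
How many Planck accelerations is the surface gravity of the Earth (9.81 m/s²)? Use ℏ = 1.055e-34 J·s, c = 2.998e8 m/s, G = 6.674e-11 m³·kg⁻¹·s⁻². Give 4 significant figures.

1.764e-51

Planck acceleration: a_P = √(c⁷/(ℏG)) = 5.560e51 m/s².
9.81 / 5.560e51 = 1.764e-51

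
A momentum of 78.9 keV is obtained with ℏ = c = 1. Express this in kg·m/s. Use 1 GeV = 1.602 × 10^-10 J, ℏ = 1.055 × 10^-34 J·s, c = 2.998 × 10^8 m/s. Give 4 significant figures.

4.216 × 10^-23 kg·m/s

Momentum is [E]/c; divide by c.
1 GeV → 1/c × (1 GeV in J) = 5.344 × 10^-19 kg·m/s.
Convert the energy scale: 78.9 keV = 7.89 × 10^-5 GeV.
Result: 7.89 × 10^-5 × 5.344 × 10^-19 = 4.216 × 10^-23 kg·m/s.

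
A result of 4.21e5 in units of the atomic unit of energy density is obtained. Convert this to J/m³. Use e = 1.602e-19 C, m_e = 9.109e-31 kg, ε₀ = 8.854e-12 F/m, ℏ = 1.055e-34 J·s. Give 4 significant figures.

1.233e19 J/m³

One atomic unit of energy density: u_au = E_h/a₀³ = m_e⁴e¹⁰/((4πε₀)⁵ℏ⁸) = 2.929e13 J/m³.
4.21e5 × 2.929e13 J/m³ = 1.233e19 J/m³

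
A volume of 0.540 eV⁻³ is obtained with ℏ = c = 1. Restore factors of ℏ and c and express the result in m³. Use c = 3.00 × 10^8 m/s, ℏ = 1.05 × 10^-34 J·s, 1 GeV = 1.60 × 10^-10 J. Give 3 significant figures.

4.12 × 10^-21 m³

Volume is [L]³ = [E]⁻³·(ℏc)³.
1 GeV⁻³ → (ℏc)³ × (1 GeV in J)⁻³ = 7.63 × 10^-48 m³.
Convert the energy scale: 0.540 eV⁻³ = 5.40 × 10^26 GeV⁻³.
Result: 5.40 × 10^26 × 7.63 × 10^-48 = 4.12 × 10^-21 m³.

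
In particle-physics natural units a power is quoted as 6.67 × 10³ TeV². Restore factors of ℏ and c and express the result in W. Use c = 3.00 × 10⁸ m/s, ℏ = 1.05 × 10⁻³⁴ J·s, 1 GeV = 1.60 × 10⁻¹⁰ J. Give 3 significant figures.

Power is [E]/[T] = [E]²/ℏ.
1 GeV² → 1/ℏ × (1 GeV in J)² = 2.44 × 10¹⁴ W.
Convert the energy scale: 6.67 × 10³ TeV² = 6.67 × 10⁹ GeV².
Result: 6.67 × 10⁹ × 2.44 × 10¹⁴ = 1.63 × 10²⁴ W.

1.63 × 10²⁴ W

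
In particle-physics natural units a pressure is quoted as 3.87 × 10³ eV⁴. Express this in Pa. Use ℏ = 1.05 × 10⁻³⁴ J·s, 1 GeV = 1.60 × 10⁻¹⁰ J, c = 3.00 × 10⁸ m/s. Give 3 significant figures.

8.11 × 10⁴ Pa

Pressure is [E]/[L]³ = [E]⁴/(ℏc)³.
1 GeV⁴ → 1/(ℏc)³ × (1 GeV in J)⁴ = 2.10 × 10³⁷ Pa.
Convert the energy scale: 3.87 × 10³ eV⁴ = 3.87 × 10⁻³³ GeV⁴.
Result: 3.87 × 10⁻³³ × 2.10 × 10³⁷ = 8.11 × 10⁴ Pa.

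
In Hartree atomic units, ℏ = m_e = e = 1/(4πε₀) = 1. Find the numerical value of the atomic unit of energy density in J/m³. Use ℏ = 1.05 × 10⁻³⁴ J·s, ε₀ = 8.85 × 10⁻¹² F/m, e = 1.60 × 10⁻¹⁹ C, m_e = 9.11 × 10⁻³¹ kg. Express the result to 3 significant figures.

3.01 × 10¹³ J/m³

From ℏ = m_e = e = 1/(4πε₀) = 1 the energy density scale is u_au = E_h/a₀³ = m_e⁴e¹⁰/((4πε₀)⁵ℏ⁸).
E_h = 4.38 × 10⁻¹⁸ J
a₀ = 5.26 × 10⁻¹¹ m
E_h/a₀³ = 3.01 × 10¹³ J/m³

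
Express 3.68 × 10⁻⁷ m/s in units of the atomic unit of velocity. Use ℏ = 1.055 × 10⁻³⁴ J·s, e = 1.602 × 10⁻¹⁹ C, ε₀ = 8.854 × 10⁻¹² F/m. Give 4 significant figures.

1.683 × 10⁻¹³

atomic unit of velocity: v_au = e²/(4πε₀ℏ) = 2.186 × 10⁶ m/s.
3.68 × 10⁻⁷ / 2.186 × 10⁶ = 1.683 × 10⁻¹³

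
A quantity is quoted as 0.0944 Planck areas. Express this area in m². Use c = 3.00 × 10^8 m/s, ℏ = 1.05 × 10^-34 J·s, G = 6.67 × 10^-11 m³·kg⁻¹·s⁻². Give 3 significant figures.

2.45 × 10^-71 m²

One Planck area: A_P = ℏG/c³ = 2.59 × 10^-70 m².
0.0944 × 2.59 × 10^-70 m² = 2.45 × 10^-71 m²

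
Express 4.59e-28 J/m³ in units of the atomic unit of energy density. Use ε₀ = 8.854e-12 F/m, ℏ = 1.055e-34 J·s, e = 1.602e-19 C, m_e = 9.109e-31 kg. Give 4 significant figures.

1.567e-41

atomic unit of energy density: u_au = E_h/a₀³ = m_e⁴e¹⁰/((4πε₀)⁵ℏ⁸) = 2.929e13 J/m³.
4.59e-28 / 2.929e13 = 1.567e-41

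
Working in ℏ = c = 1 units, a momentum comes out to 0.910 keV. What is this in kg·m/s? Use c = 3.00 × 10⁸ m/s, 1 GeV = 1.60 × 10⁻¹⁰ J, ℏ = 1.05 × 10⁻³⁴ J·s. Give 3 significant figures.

Momentum is [E]/c; divide by c.
1 GeV → 1/c × (1 GeV in J) = 5.33 × 10⁻¹⁹ kg·m/s.
Convert the energy scale: 0.910 keV = 9.10 × 10⁻⁷ GeV.
Result: 9.10 × 10⁻⁷ × 5.33 × 10⁻¹⁹ = 4.85 × 10⁻²⁵ kg·m/s.

4.85 × 10⁻²⁵ kg·m/s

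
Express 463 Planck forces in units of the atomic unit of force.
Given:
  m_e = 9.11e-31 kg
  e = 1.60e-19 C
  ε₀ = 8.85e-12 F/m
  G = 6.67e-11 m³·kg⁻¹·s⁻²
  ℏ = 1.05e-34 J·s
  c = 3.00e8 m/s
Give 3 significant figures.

6.75e53

Planck force: F_P = c⁴/G = 1.21e44 N
atomic unit of force: F_au = E_h/a₀ = m_e²e⁶/((4πε₀)³ℏ⁴) = 8.33e-8 N
463 × 1.21e44 / 8.33e-8 = 6.75e53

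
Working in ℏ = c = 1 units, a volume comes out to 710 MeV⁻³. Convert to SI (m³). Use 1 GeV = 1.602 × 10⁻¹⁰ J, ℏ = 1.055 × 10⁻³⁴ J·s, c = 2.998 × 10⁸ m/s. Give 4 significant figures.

Volume is [L]³ = [E]⁻³·(ℏc)³.
1 GeV⁻³ → (ℏc)³ × (1 GeV in J)⁻³ = 7.696 × 10⁻⁴⁸ m³.
Convert the energy scale: 710 MeV⁻³ = 7.10 × 10¹¹ GeV⁻³.
Result: 7.10 × 10¹¹ × 7.696 × 10⁻⁴⁸ = 5.464 × 10⁻³⁶ m³.

5.464 × 10⁻³⁶ m³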